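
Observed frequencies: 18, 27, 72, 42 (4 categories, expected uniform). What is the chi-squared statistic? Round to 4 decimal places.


chi2 = sum((O-E)^2/E), E = total/4
total = 159, E = 159/4 = 39.75
(18 - 39.75)^2 / 39.75 = 473.0625 / 39.75 = 2523/212 ≈ 11.900943
(27 - 39.75)^2 / 39.75 = 162.5625 / 39.75 = 867/212 ≈ 4.089623
(72 - 39.75)^2 / 39.75 = 1040.0625 / 39.75 = 5547/212 ≈ 26.165094
(42 - 39.75)^2 / 39.75 = 5.0625 / 39.75 = 27/212 ≈ 0.127358
chi2 = 2241/53 ≈ 42.283019

42.2830


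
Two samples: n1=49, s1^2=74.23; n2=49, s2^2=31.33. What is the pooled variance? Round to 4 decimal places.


sp^2 = ((n1-1)*s1^2 + (n2-1)*s2^2)/(n1+n2-2)
(n1-1)*s1^2 = 48 * 74.23 = 3563.04
(n2-1)*s2^2 = 48 * 31.33 = 1503.84
numerator = 3563.04 + 1503.84 = 5066.88
n1+n2-2 = 96
sp^2 = 5066.88 / 96 = 52.78

52.7800


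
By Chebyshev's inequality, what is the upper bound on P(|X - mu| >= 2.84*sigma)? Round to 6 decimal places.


P <= 1/k^2
k^2 = 2.84^2 = 8.0656
1/k^2 = 1 / 8.0656 = 625/5041 ≈ 0.12398334

0.123983


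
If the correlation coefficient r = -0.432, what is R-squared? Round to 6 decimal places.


R^2 = r^2 = (-0.432)^2 = 0.186624

0.186624


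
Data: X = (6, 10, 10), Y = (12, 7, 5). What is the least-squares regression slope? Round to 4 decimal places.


b = sum((xi-xbar)(yi-ybar)) / sum((xi-xbar)^2)
n = 3, xbar = 26/3 ≈ 8.666667, ybar = 24/3 = 8
Sxy = sum((xi-xbar)(yi-ybar)) = -16
Sxx = sum((xi-xbar)^2) = 32/3 ≈ 10.666667
b = Sxy / Sxx = -1.5

-1.5000


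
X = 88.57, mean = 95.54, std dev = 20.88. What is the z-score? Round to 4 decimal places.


z = (X - mu) / sigma
X - mu = 88.57 - 95.54 = -6.97
z = -6.97 / 20.88 = -697/2088 ≈ -0.333812

-0.3338


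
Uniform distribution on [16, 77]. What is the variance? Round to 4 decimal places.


Var = (b-a)^2 / 12
(b-a)^2 = (77 - 16)^2 = 3721
Var = 3721/12 ≈ 310.083333

310.0833


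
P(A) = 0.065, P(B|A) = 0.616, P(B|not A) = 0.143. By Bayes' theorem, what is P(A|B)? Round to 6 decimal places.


P(A|B) = P(B|A)*P(A) / P(B), P(B) = P(B|A)*P(A) + P(B|not A)*P(not A)
P(B|A)*P(A) = 0.616 * 0.065 = 0.04004
P(B|not A)*P(not A) = 0.143 * 0.935 = 0.133705
P(B) = 0.04004 + 0.133705 = 0.173745
P(A|B) = 0.04004 / 0.173745 = 56/243 ≈ 0.23045267

0.230453


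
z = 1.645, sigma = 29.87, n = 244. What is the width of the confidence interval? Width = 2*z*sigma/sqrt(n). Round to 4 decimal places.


width = 2*z*sigma/sqrt(n)
2*z*sigma = 2 * 1.645 * 29.87 = 98.2723
sqrt(244) ≈ 15.620499
width = 98.2723 / 15.620499 ≈ 6.291239

6.2912


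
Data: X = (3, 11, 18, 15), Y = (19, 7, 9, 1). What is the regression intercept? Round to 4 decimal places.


a = ybar - b*xbar, where b = sum((xi-xbar)(yi-ybar)) / sum((xi-xbar)^2)
n = 4, xbar = 47/4 = 11.75, ybar = 36/4 = 9
Sxy = sum((xi-xbar)(yi-ybar)) = -112
Sxx = sum((xi-xbar)^2) = 126.75
b = Sxy / Sxx = -448/507 ≈ -0.883629
a = 9 - (-0.883629) * 11.75 = 9827/507 ≈ 19.382643

19.3826


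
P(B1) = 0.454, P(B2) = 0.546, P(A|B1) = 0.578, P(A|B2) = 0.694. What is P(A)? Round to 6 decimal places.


P(A) = P(A|B1)*P(B1) + P(A|B2)*P(B2)
P(A|B1)*P(B1) = 0.578 * 0.454 = 0.262412
P(A|B2)*P(B2) = 0.694 * 0.546 = 0.378924
P(A) = 0.262412 + 0.378924 = 0.641336

0.641336


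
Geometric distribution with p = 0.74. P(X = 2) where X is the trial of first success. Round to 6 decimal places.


P = (1-p)^(k-1) * p
(1-p)^(k-1) = 0.26^1 = 0.26
P = 0.26 * 0.74 = 0.1924

0.192400


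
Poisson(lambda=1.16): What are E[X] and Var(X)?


E[X] = Var(X) = lambda = 1.16

1.16, 1.16


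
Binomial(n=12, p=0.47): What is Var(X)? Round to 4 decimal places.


Var = n*p*(1-p) = 12 * 0.47 * 0.53 = 2.9892

2.9892


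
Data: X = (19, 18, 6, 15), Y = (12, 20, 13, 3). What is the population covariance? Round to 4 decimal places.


Cov = (1/n)*sum((xi-xbar)(yi-ybar))
n = 4, xbar = 58/4 = 14.5, ybar = 48/4 = 12
sum((xi-xbar)(yi-ybar)) = 15
Cov = 15 / 4 = 3.75

3.7500


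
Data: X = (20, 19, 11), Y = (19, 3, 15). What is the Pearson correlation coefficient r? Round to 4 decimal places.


r = sum((xi-xbar)(yi-ybar)) / sqrt(sum((xi-xbar)^2) * sum((yi-ybar)^2))
n = 3, xbar = 50/3 ≈ 16.666667, ybar = 37/3 ≈ 12.333333
Sxy = sum((xi-xbar)(yi-ybar)) = -44/3 ≈ -14.666667
Sxx = sum((xi-xbar)^2) = 146/3 ≈ 48.666667
Syy = sum((yi-ybar)^2) = 416/3 ≈ 138.666667
sqrt(Sxx*Syy) ≈ 82.148916
r = Sxy / sqrt(Sxx*Syy) = -14.666667 / 82.148916 ≈ -0.178538

-0.1785


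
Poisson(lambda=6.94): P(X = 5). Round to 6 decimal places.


P = e^(-lam) * lam^k / k!
e^(-6.94) ≈ 0.0009682696
lam^k = 6.94^5 ≈ 16098.942613
k! = 5! = 120
P = 0.0009682696 * 16098.942613 / 120 ≈ 0.129901

0.129901


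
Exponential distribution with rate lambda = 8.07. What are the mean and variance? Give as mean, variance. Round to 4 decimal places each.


mean = 1/lam, var = 1/lam^2
mean = 1 / 8.07 = 100/807 ≈ 0.123916
lam^2 = 8.07^2 = 65.1249
var = 1 / 65.1249 ≈ 0.015355

0.1239, 0.0154


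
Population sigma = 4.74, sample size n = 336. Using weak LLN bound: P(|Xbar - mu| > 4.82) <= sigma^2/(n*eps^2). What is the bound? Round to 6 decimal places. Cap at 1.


bound = min(1, sigma^2/(n*eps^2))
sigma^2 = 4.74^2 = 22.4676
n*eps^2 = 336 * 4.82^2 = 336 * 23.2324 = 7806.0864
sigma^2/(n*eps^2) = 22.4676 / 7806.0864 ≈ 0.00287822

0.002878


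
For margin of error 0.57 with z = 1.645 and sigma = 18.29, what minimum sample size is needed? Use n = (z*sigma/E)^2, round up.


z*sigma/E = 1.645 * 18.29 / 0.57 ≈ 52.784298
(z*sigma/E)^2 ≈ 2786.182141
round up: n = 2787

2787


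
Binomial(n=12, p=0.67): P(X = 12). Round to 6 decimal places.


P = C(n,k) * p^k * (1-p)^(n-k)
C(12,12) = 1
p^k = 0.67^12 ≈ 0.008182719
(1-p)^(n-k) = 0.33^0 = 1
P = 1 * 0.008182719 * 1 ≈ 0.008183

0.008183


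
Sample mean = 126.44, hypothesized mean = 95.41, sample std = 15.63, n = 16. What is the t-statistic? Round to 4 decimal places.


t = (xbar - mu0) / (s/sqrt(n))
xbar - mu0 = 126.44 - 95.41 = 31.03
sqrt(16) = 4
s/sqrt(n) = 15.63 / 4 = 3.9075
t = 31.03 / 3.9075 = 12412/1563 ≈ 7.941139

7.9411


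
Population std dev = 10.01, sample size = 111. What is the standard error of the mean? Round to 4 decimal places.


SE = sigma / sqrt(n)
sqrt(111) ≈ 10.535654
SE = 10.01 / 10.535654 ≈ 0.950107

0.9501


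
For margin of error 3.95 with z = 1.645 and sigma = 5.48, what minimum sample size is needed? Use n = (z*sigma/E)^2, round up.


z*sigma/E = 1.645 * 5.48 / 3.95 ≈ 2.282177
(z*sigma/E)^2 ≈ 5.208333
round up: n = 6

6


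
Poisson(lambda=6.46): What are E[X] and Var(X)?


E[X] = Var(X) = lambda = 6.46

6.46, 6.46


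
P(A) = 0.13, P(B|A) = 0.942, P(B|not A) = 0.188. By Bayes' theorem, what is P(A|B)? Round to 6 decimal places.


P(A|B) = P(B|A)*P(A) / P(B), P(B) = P(B|A)*P(A) + P(B|not A)*P(not A)
P(B|A)*P(A) = 0.942 * 0.13 = 0.12246
P(B|not A)*P(not A) = 0.188 * 0.87 = 0.16356
P(B) = 0.12246 + 0.16356 = 0.28602
P(A|B) = 0.12246 / 0.28602 = 2041/4767 ≈ 0.42815188

0.428152


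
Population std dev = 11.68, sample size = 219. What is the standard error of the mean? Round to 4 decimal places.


SE = sigma / sqrt(n)
sqrt(219) ≈ 14.798649
SE = 11.68 / 14.798649 ≈ 0.789261

0.7893


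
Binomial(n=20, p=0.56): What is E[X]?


E[X] = n*p = 20 * 0.56 = 11.2

11.2


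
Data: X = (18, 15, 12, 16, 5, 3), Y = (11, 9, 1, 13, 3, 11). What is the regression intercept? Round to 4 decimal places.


a = ybar - b*xbar, where b = sum((xi-xbar)(yi-ybar)) / sum((xi-xbar)^2)
n = 6, xbar = 69/6 = 11.5, ybar = 48/6 = 8
Sxy = sum((xi-xbar)(yi-ybar)) = 49
Sxx = sum((xi-xbar)^2) = 189.5
b = Sxy / Sxx = 98/379 ≈ 0.258575
a = 8 - 0.258575 * 11.5 = 1905/379 ≈ 5.026385

5.0264


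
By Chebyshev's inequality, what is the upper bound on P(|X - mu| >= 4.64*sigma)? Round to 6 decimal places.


P <= 1/k^2
k^2 = 4.64^2 = 21.5296
1/k^2 = 1 / 21.5296 ≈ 0.04644768

0.046448


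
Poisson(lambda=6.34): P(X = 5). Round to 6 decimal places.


P = e^(-lam) * lam^k / k!
e^(-6.34) ≈ 0.001764302
lam^k = 6.34^5 ≈ 10243.450884
k! = 5! = 120
P = 0.001764302 * 10243.450884 / 120 ≈ 0.150605

0.150605


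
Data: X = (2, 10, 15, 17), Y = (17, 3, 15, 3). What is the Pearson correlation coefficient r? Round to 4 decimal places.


r = sum((xi-xbar)(yi-ybar)) / sqrt(sum((xi-xbar)^2) * sum((yi-ybar)^2))
n = 4, xbar = 44/4 = 11, ybar = 38/4 = 9.5
Sxy = sum((xi-xbar)(yi-ybar)) = -78
Sxx = sum((xi-xbar)^2) = 134
Syy = sum((yi-ybar)^2) = 171
sqrt(Sxx*Syy) ≈ 151.373710
r = Sxy / sqrt(Sxx*Syy) = -78 / 151.373710 ≈ -0.515281

-0.5153


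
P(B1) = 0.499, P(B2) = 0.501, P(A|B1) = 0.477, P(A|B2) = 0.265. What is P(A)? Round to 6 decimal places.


P(A) = P(A|B1)*P(B1) + P(A|B2)*P(B2)
P(A|B1)*P(B1) = 0.477 * 0.499 = 0.238023
P(A|B2)*P(B2) = 0.265 * 0.501 = 0.132765
P(A) = 0.238023 + 0.132765 = 0.370788

0.370788


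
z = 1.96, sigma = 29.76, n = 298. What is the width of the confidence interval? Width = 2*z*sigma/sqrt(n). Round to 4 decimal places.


width = 2*z*sigma/sqrt(n)
2*z*sigma = 2 * 1.96 * 29.76 = 116.6592
sqrt(298) ≈ 17.262677
width = 116.6592 / 17.262677 ≈ 6.757886

6.7579


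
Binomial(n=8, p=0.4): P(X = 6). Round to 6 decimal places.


P = C(n,k) * p^k * (1-p)^(n-k)
C(8,6) = 28
p^k = 0.4^6 = 0.004096
(1-p)^(n-k) = 0.6^2 = 0.36
P = 28 * 0.004096 * 0.36 ≈ 0.041288

0.041288


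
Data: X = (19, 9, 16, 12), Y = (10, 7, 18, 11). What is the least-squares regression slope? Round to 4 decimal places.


b = sum((xi-xbar)(yi-ybar)) / sum((xi-xbar)^2)
n = 4, xbar = 56/4 = 14, ybar = 46/4 = 11.5
Sxy = sum((xi-xbar)(yi-ybar)) = 29
Sxx = sum((xi-xbar)^2) = 58
b = Sxy / Sxx = 0.5

0.5000


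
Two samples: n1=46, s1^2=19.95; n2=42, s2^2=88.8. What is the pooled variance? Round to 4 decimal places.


sp^2 = ((n1-1)*s1^2 + (n2-1)*s2^2)/(n1+n2-2)
(n1-1)*s1^2 = 45 * 19.95 = 897.75
(n2-1)*s2^2 = 41 * 88.8 = 3640.8
numerator = 897.75 + 3640.8 = 4538.55
n1+n2-2 = 86
sp^2 = 4538.55 / 86 = 90771/1720 ≈ 52.773837

52.7738


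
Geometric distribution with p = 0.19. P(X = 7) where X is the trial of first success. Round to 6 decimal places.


P = (1-p)^(k-1) * p
(1-p)^(k-1) = 0.81^6 ≈ 0.2824295
P = 0.2824295 * 0.19 ≈ 0.05366161

0.053662


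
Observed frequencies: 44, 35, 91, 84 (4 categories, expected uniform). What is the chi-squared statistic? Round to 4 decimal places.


chi2 = sum((O-E)^2/E), E = total/4
total = 254, E = 254/4 = 63.5
(44 - 63.5)^2 / 63.5 = 380.25 / 63.5 = 1521/254 ≈ 5.988189
(35 - 63.5)^2 / 63.5 = 812.25 / 63.5 = 3249/254 ≈ 12.791339
(91 - 63.5)^2 / 63.5 = 756.25 / 63.5 = 3025/254 ≈ 11.909449
(84 - 63.5)^2 / 63.5 = 420.25 / 63.5 = 1681/254 ≈ 6.618110
chi2 = 4738/127 ≈ 37.307087

37.3071


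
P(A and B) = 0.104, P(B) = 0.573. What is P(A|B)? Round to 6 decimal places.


P(A|B) = P(A and B) / P(B) = 0.104 / 0.573 = 104/573 ≈ 0.18150087

0.181501


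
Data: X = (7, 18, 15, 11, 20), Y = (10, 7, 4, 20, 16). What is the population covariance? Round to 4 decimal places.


Cov = (1/n)*sum((xi-xbar)(yi-ybar))
n = 5, xbar = 71/5 = 14.2, ybar = 57/5 = 11.4
sum((xi-xbar)(yi-ybar)) = -13.4
Cov = -13.4 / 5 = -2.68

-2.6800


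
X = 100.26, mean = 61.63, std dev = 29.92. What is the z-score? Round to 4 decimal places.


z = (X - mu) / sigma
X - mu = 100.26 - 61.63 = 38.63
z = 38.63 / 29.92 = 3863/2992 ≈ 1.291110

1.2911


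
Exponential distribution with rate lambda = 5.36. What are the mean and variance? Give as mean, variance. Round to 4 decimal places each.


mean = 1/lam, var = 1/lam^2
mean = 1 / 5.36 = 25/134 ≈ 0.186567
lam^2 = 5.36^2 = 28.7296
var = 1 / 28.7296 ≈ 0.034807

0.1866, 0.0348


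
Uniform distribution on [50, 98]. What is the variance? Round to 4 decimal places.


Var = (b-a)^2 / 12
(b-a)^2 = (98 - 50)^2 = 2304
Var = 2304/12 = 192

192.0000


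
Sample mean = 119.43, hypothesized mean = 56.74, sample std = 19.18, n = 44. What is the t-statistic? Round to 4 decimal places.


t = (xbar - mu0) / (s/sqrt(n))
xbar - mu0 = 119.43 - 56.74 = 62.69
sqrt(44) ≈ 6.63324958
s/sqrt(n) = 19.18 / 6.63324958 ≈ 2.89149379
t = 62.69 / 2.89149379 ≈ 21.680835

21.6808


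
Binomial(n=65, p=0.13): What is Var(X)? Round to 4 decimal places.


Var = n*p*(1-p) = 65 * 0.13 * 0.87 = 7.3515

7.3515


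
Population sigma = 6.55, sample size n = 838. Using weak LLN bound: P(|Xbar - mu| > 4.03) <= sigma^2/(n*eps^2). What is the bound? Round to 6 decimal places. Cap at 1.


bound = min(1, sigma^2/(n*eps^2))
sigma^2 = 6.55^2 = 42.9025
n*eps^2 = 838 * 4.03^2 = 838 * 16.2409 = 13609.8742
sigma^2/(n*eps^2) = 42.9025 / 13609.8742 ≈ 0.00315231

0.003152


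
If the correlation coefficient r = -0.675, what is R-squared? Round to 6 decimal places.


R^2 = r^2 = (-0.675)^2 = 0.455625

0.455625


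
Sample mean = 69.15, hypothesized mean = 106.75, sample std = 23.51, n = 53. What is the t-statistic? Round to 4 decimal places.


t = (xbar - mu0) / (s/sqrt(n))
xbar - mu0 = 69.15 - 106.75 = -37.6
sqrt(53) ≈ 7.28010989
s/sqrt(n) = 23.51 / 7.28010989 ≈ 3.22934686
t = -37.6 / 3.22934686 ≈ -11.643221

-11.6432


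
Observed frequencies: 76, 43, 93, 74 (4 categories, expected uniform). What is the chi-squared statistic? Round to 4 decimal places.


chi2 = sum((O-E)^2/E), E = total/4
total = 286, E = 286/4 = 71.5
(76 - 71.5)^2 / 71.5 = 20.25 / 71.5 = 81/286 ≈ 0.283217
(43 - 71.5)^2 / 71.5 = 812.25 / 71.5 = 3249/286 ≈ 11.360140
(93 - 71.5)^2 / 71.5 = 462.25 / 71.5 = 1849/286 ≈ 6.465035
(74 - 71.5)^2 / 71.5 = 6.25 / 71.5 = 25/286 ≈ 0.087413
chi2 = 2602/143 ≈ 18.195804

18.1958


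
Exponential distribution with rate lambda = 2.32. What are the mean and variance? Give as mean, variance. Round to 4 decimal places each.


mean = 1/lam, var = 1/lam^2
mean = 1 / 2.32 = 25/58 ≈ 0.431034
lam^2 = 2.32^2 = 5.3824
var = 1 / 5.3824 = 625/3364 ≈ 0.185791

0.4310, 0.1858


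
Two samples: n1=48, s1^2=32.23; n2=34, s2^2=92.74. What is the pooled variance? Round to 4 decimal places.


sp^2 = ((n1-1)*s1^2 + (n2-1)*s2^2)/(n1+n2-2)
(n1-1)*s1^2 = 47 * 32.23 = 1514.81
(n2-1)*s2^2 = 33 * 92.74 = 3060.42
numerator = 1514.81 + 3060.42 = 4575.23
n1+n2-2 = 80
sp^2 = 4575.23 / 80 = 57.190375

57.1904


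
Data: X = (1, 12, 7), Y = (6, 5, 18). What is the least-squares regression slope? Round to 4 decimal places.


b = sum((xi-xbar)(yi-ybar)) / sum((xi-xbar)^2)
n = 3, xbar = 20/3 ≈ 6.666667, ybar = 29/3 ≈ 9.666667
Sxy = sum((xi-xbar)(yi-ybar)) = -4/3 ≈ -1.333333
Sxx = sum((xi-xbar)^2) = 182/3 ≈ 60.666667
b = Sxy / Sxx = -2/91 ≈ -0.021978

-0.0220


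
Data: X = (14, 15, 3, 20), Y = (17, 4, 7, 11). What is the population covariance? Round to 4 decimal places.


Cov = (1/n)*sum((xi-xbar)(yi-ybar))
n = 4, xbar = 52/4 = 13, ybar = 39/4 = 9.75
sum((xi-xbar)(yi-ybar)) = 32
Cov = 32 / 4 = 8

8.0000


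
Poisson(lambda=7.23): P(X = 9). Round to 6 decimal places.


P = e^(-lam) * lam^k / k!
e^(-7.23) ≈ 0.0007245209
lam^k = 7.23^9 ≈ 53981466.115734
k! = 9! = 362880
P = 0.0007245209 * 53981466.115734 / 362880 ≈ 0.107779

0.107779


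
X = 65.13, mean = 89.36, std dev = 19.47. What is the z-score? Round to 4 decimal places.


z = (X - mu) / sigma
X - mu = 65.13 - 89.36 = -24.23
z = -24.23 / 19.47 = -2423/1947 ≈ -1.244479

-1.2445


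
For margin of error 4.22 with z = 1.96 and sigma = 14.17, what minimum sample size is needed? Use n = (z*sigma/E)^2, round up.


z*sigma/E = 1.96 * 14.17 / 4.22 ≈ 6.581327
(z*sigma/E)^2 ≈ 43.313865
round up: n = 44

44


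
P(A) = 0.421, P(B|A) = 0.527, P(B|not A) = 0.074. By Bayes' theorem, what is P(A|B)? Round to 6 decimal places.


P(A|B) = P(B|A)*P(A) / P(B), P(B) = P(B|A)*P(A) + P(B|not A)*P(not A)
P(B|A)*P(A) = 0.527 * 0.421 = 0.221867
P(B|not A)*P(not A) = 0.074 * 0.579 = 0.042846
P(B) = 0.221867 + 0.042846 = 0.264713
P(A|B) = 0.221867 / 0.264713 ≈ 0.83814169

0.838142


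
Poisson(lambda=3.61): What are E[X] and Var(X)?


E[X] = Var(X) = lambda = 3.61

3.61, 3.61


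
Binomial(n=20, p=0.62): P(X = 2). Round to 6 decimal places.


P = C(n,k) * p^k * (1-p)^(n-k)
C(20,2) = 190
p^k = 0.62^2 = 0.3844
(1-p)^(n-k) = 0.38^18 ≈ 0.00000002729636
P = 190 * 0.3844 * 0.00000002729636 ≈ 0.000002

0.000002


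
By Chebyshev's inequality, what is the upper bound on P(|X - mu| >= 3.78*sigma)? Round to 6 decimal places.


P <= 1/k^2
k^2 = 3.78^2 = 14.2884
1/k^2 = 1 / 14.2884 ≈ 0.06998684

0.069987


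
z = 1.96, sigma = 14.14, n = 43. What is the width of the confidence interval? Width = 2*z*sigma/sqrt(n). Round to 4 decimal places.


width = 2*z*sigma/sqrt(n)
2*z*sigma = 2 * 1.96 * 14.14 = 55.4288
sqrt(43) ≈ 6.557439
width = 55.4288 / 6.557439 ≈ 8.452813

8.4528


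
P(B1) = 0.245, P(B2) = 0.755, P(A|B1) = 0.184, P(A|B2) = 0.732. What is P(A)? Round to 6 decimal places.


P(A) = P(A|B1)*P(B1) + P(A|B2)*P(B2)
P(A|B1)*P(B1) = 0.184 * 0.245 = 0.04508
P(A|B2)*P(B2) = 0.732 * 0.755 = 0.55266
P(A) = 0.04508 + 0.55266 = 0.59774

0.597740


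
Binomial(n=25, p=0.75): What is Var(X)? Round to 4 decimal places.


Var = n*p*(1-p) = 25 * 0.75 * 0.25 = 4.6875

4.6875


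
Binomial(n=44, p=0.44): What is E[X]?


E[X] = n*p = 44 * 0.44 = 19.36

19.36


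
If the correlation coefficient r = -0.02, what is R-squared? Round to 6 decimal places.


R^2 = r^2 = (-0.02)^2 = 0.0004

0.000400


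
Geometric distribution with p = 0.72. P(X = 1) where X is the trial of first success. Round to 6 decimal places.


P = (1-p)^(k-1) * p
(1-p)^(k-1) = 0.28^0 = 1
P = 1 * 0.72 = 0.72

0.720000


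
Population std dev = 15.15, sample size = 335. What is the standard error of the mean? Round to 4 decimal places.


SE = sigma / sqrt(n)
sqrt(335) ≈ 18.303005
SE = 15.15 / 18.303005 ≈ 0.827733

0.8277


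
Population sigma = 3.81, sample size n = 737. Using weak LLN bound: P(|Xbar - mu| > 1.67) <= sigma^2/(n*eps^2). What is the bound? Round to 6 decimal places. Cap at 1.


bound = min(1, sigma^2/(n*eps^2))
sigma^2 = 3.81^2 = 14.5161
n*eps^2 = 737 * 1.67^2 = 737 * 2.7889 = 2055.4193
sigma^2/(n*eps^2) = 14.5161 / 2055.4193 ≈ 0.00706235

0.007062


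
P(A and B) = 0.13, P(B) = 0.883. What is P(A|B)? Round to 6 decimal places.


P(A|B) = P(A and B) / P(B) = 0.13 / 0.883 = 130/883 ≈ 0.14722537

0.147225


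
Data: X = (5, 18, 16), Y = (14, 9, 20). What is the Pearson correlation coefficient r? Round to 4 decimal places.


r = sum((xi-xbar)(yi-ybar)) / sqrt(sum((xi-xbar)^2) * sum((yi-ybar)^2))
n = 3, xbar = 39/3 = 13, ybar = 43/3 ≈ 14.333333
Sxy = sum((xi-xbar)(yi-ybar)) = -7
Sxx = sum((xi-xbar)^2) = 98
Syy = sum((yi-ybar)^2) = 182/3 ≈ 60.666667
sqrt(Sxx*Syy) ≈ 77.105988
r = Sxy / sqrt(Sxx*Syy) = -7 / 77.105988 ≈ -0.090784

-0.0908


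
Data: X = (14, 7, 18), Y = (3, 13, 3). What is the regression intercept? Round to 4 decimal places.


a = ybar - b*xbar, where b = sum((xi-xbar)(yi-ybar)) / sum((xi-xbar)^2)
n = 3, xbar = 39/3 = 13, ybar = 19/3 ≈ 6.333333
Sxy = sum((xi-xbar)(yi-ybar)) = -60
Sxx = sum((xi-xbar)^2) = 62
b = Sxy / Sxx = -30/31 ≈ -0.967742
a = 6.333333 - (-0.967742) * 13 = 1759/93 ≈ 18.913978

18.9140


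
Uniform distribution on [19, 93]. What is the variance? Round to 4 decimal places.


Var = (b-a)^2 / 12
(b-a)^2 = (93 - 19)^2 = 5476
Var = 5476/12 ≈ 456.333333

456.3333


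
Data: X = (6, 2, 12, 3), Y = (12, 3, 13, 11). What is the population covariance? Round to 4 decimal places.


Cov = (1/n)*sum((xi-xbar)(yi-ybar))
n = 4, xbar = 23/4 = 5.75, ybar = 39/4 = 9.75
sum((xi-xbar)(yi-ybar)) = 42.75
Cov = 42.75 / 4 = 10.6875

10.6875


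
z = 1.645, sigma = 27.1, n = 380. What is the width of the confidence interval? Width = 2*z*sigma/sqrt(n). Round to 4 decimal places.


width = 2*z*sigma/sqrt(n)
2*z*sigma = 2 * 1.645 * 27.1 = 89.159
sqrt(380) ≈ 19.493589
width = 89.159 / 19.493589 ≈ 4.573760

4.5738


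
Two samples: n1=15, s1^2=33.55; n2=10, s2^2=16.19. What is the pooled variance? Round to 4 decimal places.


sp^2 = ((n1-1)*s1^2 + (n2-1)*s2^2)/(n1+n2-2)
(n1-1)*s1^2 = 14 * 33.55 = 469.7
(n2-1)*s2^2 = 9 * 16.19 = 145.71
numerator = 469.7 + 145.71 = 615.41
n1+n2-2 = 23
sp^2 = 615.41 / 23 = 61541/2300 ≈ 26.756957

26.7570


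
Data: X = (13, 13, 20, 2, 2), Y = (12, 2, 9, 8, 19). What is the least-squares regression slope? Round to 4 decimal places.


b = sum((xi-xbar)(yi-ybar)) / sum((xi-xbar)^2)
n = 5, xbar = 50/5 = 10, ybar = 50/5 = 10
Sxy = sum((xi-xbar)(yi-ybar)) = -84
Sxx = sum((xi-xbar)^2) = 246
b = Sxy / Sxx = -14/41 ≈ -0.341463

-0.3415


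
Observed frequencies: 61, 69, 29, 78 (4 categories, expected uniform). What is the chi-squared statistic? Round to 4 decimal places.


chi2 = sum((O-E)^2/E), E = total/4
total = 237, E = 237/4 = 59.25
(61 - 59.25)^2 / 59.25 = 3.0625 / 59.25 = 49/948 ≈ 0.051688
(69 - 59.25)^2 / 59.25 = 95.0625 / 59.25 = 507/316 ≈ 1.604430
(29 - 59.25)^2 / 59.25 = 915.0625 / 59.25 = 14641/948 ≈ 15.444093
(78 - 59.25)^2 / 59.25 = 351.5625 / 59.25 = 1875/316 ≈ 5.933544
chi2 = 5459/237 ≈ 23.033755

23.0338


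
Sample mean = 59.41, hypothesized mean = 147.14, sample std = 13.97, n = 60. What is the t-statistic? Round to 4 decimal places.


t = (xbar - mu0) / (s/sqrt(n))
xbar - mu0 = 59.41 - 147.14 = -87.73
sqrt(60) ≈ 7.74596669
s/sqrt(n) = 13.97 / 7.74596669 ≈ 1.80351924
t = -87.73 / 1.80351924 ≈ -48.643784

-48.6438


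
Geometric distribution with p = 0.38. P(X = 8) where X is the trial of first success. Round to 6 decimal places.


P = (1-p)^(k-1) * p
(1-p)^(k-1) = 0.62^7 ≈ 0.03521615
P = 0.03521615 * 0.38 ≈ 0.01338214

0.013382


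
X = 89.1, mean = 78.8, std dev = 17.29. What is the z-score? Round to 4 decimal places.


z = (X - mu) / sigma
X - mu = 89.1 - 78.8 = 10.3
z = 10.3 / 17.29 = 1030/1729 ≈ 0.595720

0.5957


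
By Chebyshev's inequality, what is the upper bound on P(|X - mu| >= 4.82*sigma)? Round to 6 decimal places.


P <= 1/k^2
k^2 = 4.82^2 = 23.2324
1/k^2 = 1 / 23.2324 ≈ 0.04304334

0.043043


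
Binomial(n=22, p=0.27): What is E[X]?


E[X] = n*p = 22 * 0.27 = 5.94

5.94


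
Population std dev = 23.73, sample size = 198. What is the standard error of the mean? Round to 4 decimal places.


SE = sigma / sqrt(n)
sqrt(198) ≈ 14.071247
SE = 23.73 / 14.071247 ≈ 1.686418

1.6864


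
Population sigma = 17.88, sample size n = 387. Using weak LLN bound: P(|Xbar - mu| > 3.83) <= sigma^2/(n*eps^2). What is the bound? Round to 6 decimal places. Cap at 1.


bound = min(1, sigma^2/(n*eps^2))
sigma^2 = 17.88^2 = 319.6944
n*eps^2 = 387 * 3.83^2 = 387 * 14.6689 = 5676.8643
sigma^2/(n*eps^2) = 319.6944 / 5676.8643 ≈ 0.05631531

0.056315


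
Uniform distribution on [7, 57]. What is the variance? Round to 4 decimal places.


Var = (b-a)^2 / 12
(b-a)^2 = (57 - 7)^2 = 2500
Var = 2500/12 ≈ 208.333333

208.3333


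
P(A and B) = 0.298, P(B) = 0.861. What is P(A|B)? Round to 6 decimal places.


P(A|B) = P(A and B) / P(B) = 0.298 / 0.861 = 298/861 ≈ 0.34610918

0.346109


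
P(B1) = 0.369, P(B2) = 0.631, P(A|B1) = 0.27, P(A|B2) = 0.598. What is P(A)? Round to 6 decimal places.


P(A) = P(A|B1)*P(B1) + P(A|B2)*P(B2)
P(A|B1)*P(B1) = 0.27 * 0.369 = 0.09963
P(A|B2)*P(B2) = 0.598 * 0.631 = 0.377338
P(A) = 0.09963 + 0.377338 = 0.476968

0.476968


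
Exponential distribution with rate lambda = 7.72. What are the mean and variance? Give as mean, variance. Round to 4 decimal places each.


mean = 1/lam, var = 1/lam^2
mean = 1 / 7.72 = 25/193 ≈ 0.129534
lam^2 = 7.72^2 = 59.5984
var = 1 / 59.5984 ≈ 0.016779

0.1295, 0.0168


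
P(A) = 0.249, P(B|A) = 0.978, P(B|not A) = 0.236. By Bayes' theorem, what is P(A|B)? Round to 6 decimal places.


P(A|B) = P(B|A)*P(A) / P(B), P(B) = P(B|A)*P(A) + P(B|not A)*P(not A)
P(B|A)*P(A) = 0.978 * 0.249 = 0.243522
P(B|not A)*P(not A) = 0.236 * 0.751 = 0.177236
P(B) = 0.243522 + 0.177236 = 0.420758
P(A|B) = 0.243522 / 0.420758 ≈ 0.57876974

0.578770


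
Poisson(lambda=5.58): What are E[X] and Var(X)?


E[X] = Var(X) = lambda = 5.58

5.58, 5.58


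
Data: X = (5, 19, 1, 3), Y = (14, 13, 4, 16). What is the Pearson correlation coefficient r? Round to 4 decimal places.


r = sum((xi-xbar)(yi-ybar)) / sqrt(sum((xi-xbar)^2) * sum((yi-ybar)^2))
n = 4, xbar = 28/4 = 7, ybar = 47/4 = 11.75
Sxy = sum((xi-xbar)(yi-ybar)) = 40
Sxx = sum((xi-xbar)^2) = 200
Syy = sum((yi-ybar)^2) = 84.75
sqrt(Sxx*Syy) ≈ 130.192166
r = Sxy / sqrt(Sxx*Syy) = 40 / 130.192166 ≈ 0.307238

0.3072


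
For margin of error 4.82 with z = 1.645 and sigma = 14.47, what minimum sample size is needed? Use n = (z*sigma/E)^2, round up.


z*sigma/E = 1.645 * 14.47 / 4.82 ≈ 4.938413
(z*sigma/E)^2 ≈ 24.387922
round up: n = 25

25


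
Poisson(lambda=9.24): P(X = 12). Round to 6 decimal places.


P = e^(-lam) * lam^k / k!
e^(-9.24) ≈ 0.00009707759
lam^k = 9.24^12 ≈ 387314409522.870177
k! = 12! = 479001600
P = 0.00009707759 * 387314409522.870177 / 479001600 ≈ 0.078496

0.078496


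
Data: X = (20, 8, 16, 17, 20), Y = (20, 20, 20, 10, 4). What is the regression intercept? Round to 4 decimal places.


a = ybar - b*xbar, where b = sum((xi-xbar)(yi-ybar)) / sum((xi-xbar)^2)
n = 5, xbar = 81/5 = 16.2, ybar = 74/5 = 14.8
Sxy = sum((xi-xbar)(yi-ybar)) = -68.8
Sxx = sum((xi-xbar)^2) = 96.8
b = Sxy / Sxx = -86/121 ≈ -0.710744
a = 14.8 - (-0.710744) * 16.2 = 3184/121 ≈ 26.314050

26.3140


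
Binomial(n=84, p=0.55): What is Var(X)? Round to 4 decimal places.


Var = n*p*(1-p) = 84 * 0.55 * 0.45 = 20.79

20.7900


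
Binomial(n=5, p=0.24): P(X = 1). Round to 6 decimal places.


P = C(n,k) * p^k * (1-p)^(n-k)
C(5,1) = 5
p^k = 0.24^1 = 0.24
(1-p)^(n-k) = 0.76^4 ≈ 0.3336218
P = 5 * 0.24 * 0.3336218 ≈ 0.400346

0.400346


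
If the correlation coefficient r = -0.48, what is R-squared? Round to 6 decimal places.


R^2 = r^2 = (-0.48)^2 = 0.2304

0.230400


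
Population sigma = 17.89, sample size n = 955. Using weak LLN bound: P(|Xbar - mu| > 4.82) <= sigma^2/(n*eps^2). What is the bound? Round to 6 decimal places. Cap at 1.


bound = min(1, sigma^2/(n*eps^2))
sigma^2 = 17.89^2 = 320.0521
n*eps^2 = 955 * 4.82^2 = 955 * 23.2324 = 22186.942
sigma^2/(n*eps^2) = 320.0521 / 22186.942 ≈ 0.01442525

0.014425


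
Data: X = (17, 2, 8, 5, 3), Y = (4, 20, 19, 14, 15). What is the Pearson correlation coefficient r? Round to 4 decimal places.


r = sum((xi-xbar)(yi-ybar)) / sqrt(sum((xi-xbar)^2) * sum((yi-ybar)^2))
n = 5, xbar = 35/5 = 7, ybar = 72/5 = 14.4
Sxy = sum((xi-xbar)(yi-ybar)) = -129
Sxx = sum((xi-xbar)^2) = 146
Syy = sum((yi-ybar)^2) = 161.2
sqrt(Sxx*Syy) ≈ 153.411864
r = Sxy / sqrt(Sxx*Syy) = -129 / 153.411864 ≈ -0.840874

-0.8409


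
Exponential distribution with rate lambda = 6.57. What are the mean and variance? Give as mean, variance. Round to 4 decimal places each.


mean = 1/lam, var = 1/lam^2
mean = 1 / 6.57 = 100/657 ≈ 0.152207
lam^2 = 6.57^2 = 43.1649
var = 1 / 43.1649 ≈ 0.023167

0.1522, 0.0232


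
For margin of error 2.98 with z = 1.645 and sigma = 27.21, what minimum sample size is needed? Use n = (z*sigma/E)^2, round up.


z*sigma/E = 1.645 * 27.21 / 2.98 ≈ 15.020285
(z*sigma/E)^2 ≈ 225.608969
round up: n = 226

226


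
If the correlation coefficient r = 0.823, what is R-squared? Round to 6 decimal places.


R^2 = r^2 = (0.823)^2 = 0.677329

0.677329


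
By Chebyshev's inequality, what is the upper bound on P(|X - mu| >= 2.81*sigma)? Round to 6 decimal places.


P <= 1/k^2
k^2 = 2.81^2 = 7.8961
1/k^2 = 1 / 7.8961 ≈ 0.12664480

0.126645


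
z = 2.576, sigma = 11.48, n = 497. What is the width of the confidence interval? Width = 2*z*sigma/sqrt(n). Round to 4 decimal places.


width = 2*z*sigma/sqrt(n)
2*z*sigma = 2 * 2.576 * 11.48 = 59.14496
sqrt(497) ≈ 22.293497
width = 59.14496 / 22.293497 ≈ 2.653014

2.6530


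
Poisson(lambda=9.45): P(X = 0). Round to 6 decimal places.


P = e^(-lam) * lam^k / k!
e^(-9.45) ≈ 0.00007868957
lam^k = 9.45^0 = 1
k! = 0! = 1
P = 0.00007868957 * 1 / 1 ≈ 0.000079

0.000079


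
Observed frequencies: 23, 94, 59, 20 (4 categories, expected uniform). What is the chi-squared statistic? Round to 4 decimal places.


chi2 = sum((O-E)^2/E), E = total/4
total = 196, E = 196/4 = 49
(23 - 49)^2 / 49 = 676 / 49 = 676/49 ≈ 13.795918
(94 - 49)^2 / 49 = 2025 / 49 = 2025/49 ≈ 41.326531
(59 - 49)^2 / 49 = 100 / 49 = 100/49 ≈ 2.040816
(20 - 49)^2 / 49 = 841 / 49 = 841/49 ≈ 17.163265
chi2 = 3642/49 ≈ 74.326531

74.3265


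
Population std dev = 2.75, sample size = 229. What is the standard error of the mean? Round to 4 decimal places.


SE = sigma / sqrt(n)
sqrt(229) ≈ 15.132746
SE = 2.75 / 15.132746 ≈ 0.181725

0.1817


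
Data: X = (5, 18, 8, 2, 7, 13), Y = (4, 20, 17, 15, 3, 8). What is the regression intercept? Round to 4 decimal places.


a = ybar - b*xbar, where b = sum((xi-xbar)(yi-ybar)) / sum((xi-xbar)^2)
n = 6, xbar = 53/6 ≈ 8.833333, ybar = 67/6 ≈ 11.166667
Sxy = sum((xi-xbar)(yi-ybar)) = 475/6 ≈ 79.166667
Sxx = sum((xi-xbar)^2) = 1001/6 ≈ 166.833333
b = Sxy / Sxx = 475/1001 ≈ 0.474525
a = 11.166667 - 0.474525 * 8.833333 = 6982/1001 ≈ 6.975025

6.9750


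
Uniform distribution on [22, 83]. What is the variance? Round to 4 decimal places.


Var = (b-a)^2 / 12
(b-a)^2 = (83 - 22)^2 = 3721
Var = 3721/12 ≈ 310.083333

310.0833


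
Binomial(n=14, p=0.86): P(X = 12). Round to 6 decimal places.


P = C(n,k) * p^k * (1-p)^(n-k)
C(14,12) = 91
p^k = 0.86^12 ≈ 0.1636746
(1-p)^(n-k) = 0.14^2 = 0.0196
P = 91 * 0.1636746 * 0.0196 ≈ 0.291930

0.291930


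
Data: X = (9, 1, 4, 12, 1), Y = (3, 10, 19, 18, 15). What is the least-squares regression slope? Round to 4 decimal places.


b = sum((xi-xbar)(yi-ybar)) / sum((xi-xbar)^2)
n = 5, xbar = 27/5 = 5.4, ybar = 65/5 = 13
Sxy = sum((xi-xbar)(yi-ybar)) = -7
Sxx = sum((xi-xbar)^2) = 97.2
b = Sxy / Sxx = -35/486 ≈ -0.072016

-0.0720


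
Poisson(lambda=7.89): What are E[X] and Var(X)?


E[X] = Var(X) = lambda = 7.89

7.89, 7.89


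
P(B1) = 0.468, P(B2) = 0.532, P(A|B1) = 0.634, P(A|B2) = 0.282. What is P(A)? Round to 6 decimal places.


P(A) = P(A|B1)*P(B1) + P(A|B2)*P(B2)
P(A|B1)*P(B1) = 0.634 * 0.468 = 0.296712
P(A|B2)*P(B2) = 0.282 * 0.532 = 0.150024
P(A) = 0.296712 + 0.150024 = 0.446736

0.446736


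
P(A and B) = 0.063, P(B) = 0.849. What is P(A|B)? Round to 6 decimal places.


P(A|B) = P(A and B) / P(B) = 0.063 / 0.849 = 21/283 ≈ 0.07420495

0.074205


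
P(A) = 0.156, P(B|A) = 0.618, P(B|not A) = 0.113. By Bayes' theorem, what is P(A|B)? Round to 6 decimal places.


P(A|B) = P(B|A)*P(A) / P(B), P(B) = P(B|A)*P(A) + P(B|not A)*P(not A)
P(B|A)*P(A) = 0.618 * 0.156 = 0.096408
P(B|not A)*P(not A) = 0.113 * 0.844 = 0.095372
P(B) = 0.096408 + 0.095372 = 0.19178
P(A|B) = 0.096408 / 0.19178 ≈ 0.50270101

0.502701


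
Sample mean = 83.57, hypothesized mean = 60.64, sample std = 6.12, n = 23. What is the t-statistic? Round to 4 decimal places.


t = (xbar - mu0) / (s/sqrt(n))
xbar - mu0 = 83.57 - 60.64 = 22.93
sqrt(23) ≈ 4.79583152
s/sqrt(n) = 6.12 / 4.79583152 ≈ 1.27610821
t = 22.93 / 1.27610821 ≈ 17.968696

17.9687


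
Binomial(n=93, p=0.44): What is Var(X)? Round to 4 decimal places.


Var = n*p*(1-p) = 93 * 0.44 * 0.56 = 22.9152

22.9152


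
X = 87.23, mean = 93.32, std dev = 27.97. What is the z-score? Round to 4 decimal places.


z = (X - mu) / sigma
X - mu = 87.23 - 93.32 = -6.09
z = -6.09 / 27.97 = -609/2797 ≈ -0.217733

-0.2177


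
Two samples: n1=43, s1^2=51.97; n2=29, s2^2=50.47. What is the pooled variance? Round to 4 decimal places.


sp^2 = ((n1-1)*s1^2 + (n2-1)*s2^2)/(n1+n2-2)
(n1-1)*s1^2 = 42 * 51.97 = 2182.74
(n2-1)*s2^2 = 28 * 50.47 = 1413.16
numerator = 2182.74 + 1413.16 = 3595.9
n1+n2-2 = 70
sp^2 = 3595.9 / 70 = 51.37

51.3700


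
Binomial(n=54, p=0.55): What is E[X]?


E[X] = n*p = 54 * 0.55 = 29.7

29.7


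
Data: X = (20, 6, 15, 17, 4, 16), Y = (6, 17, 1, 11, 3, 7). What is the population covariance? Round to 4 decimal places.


Cov = (1/n)*sum((xi-xbar)(yi-ybar))
n = 6, xbar = 78/6 = 13, ybar = 45/6 = 7.5
sum((xi-xbar)(yi-ybar)) = -37
Cov = -37 / 6 = -37/6 ≈ -6.166667

-6.1667


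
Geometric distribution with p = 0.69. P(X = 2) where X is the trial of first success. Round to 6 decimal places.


P = (1-p)^(k-1) * p
(1-p)^(k-1) = 0.31^1 = 0.31
P = 0.31 * 0.69 = 0.2139

0.213900


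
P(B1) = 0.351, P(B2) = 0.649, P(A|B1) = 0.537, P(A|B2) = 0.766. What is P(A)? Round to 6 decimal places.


P(A) = P(A|B1)*P(B1) + P(A|B2)*P(B2)
P(A|B1)*P(B1) = 0.537 * 0.351 = 0.188487
P(A|B2)*P(B2) = 0.766 * 0.649 = 0.497134
P(A) = 0.188487 + 0.497134 = 0.685621

0.685621


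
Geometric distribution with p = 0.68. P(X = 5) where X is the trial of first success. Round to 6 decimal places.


P = (1-p)^(k-1) * p
(1-p)^(k-1) = 0.32^4 = 0.01048576
P = 0.01048576 * 0.68 ≈ 0.007130317

0.007130


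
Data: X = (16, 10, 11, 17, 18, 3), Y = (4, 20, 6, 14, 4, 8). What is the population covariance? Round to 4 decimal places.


Cov = (1/n)*sum((xi-xbar)(yi-ybar))
n = 6, xbar = 75/6 = 12.5, ybar = 56/6 = 28/3 ≈ 9.333333
sum((xi-xbar)(yi-ybar)) = -36
Cov = -36 / 6 = -6

-6.0000


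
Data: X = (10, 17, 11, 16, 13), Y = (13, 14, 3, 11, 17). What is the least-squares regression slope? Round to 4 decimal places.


b = sum((xi-xbar)(yi-ybar)) / sum((xi-xbar)^2)
n = 5, xbar = 67/5 = 13.4, ybar = 58/5 = 11.6
Sxy = sum((xi-xbar)(yi-ybar)) = 20.8
Sxx = sum((xi-xbar)^2) = 37.2
b = Sxy / Sxx = 52/93 ≈ 0.559140

0.5591


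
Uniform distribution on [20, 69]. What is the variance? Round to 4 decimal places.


Var = (b-a)^2 / 12
(b-a)^2 = (69 - 20)^2 = 2401
Var = 2401/12 ≈ 200.083333

200.0833


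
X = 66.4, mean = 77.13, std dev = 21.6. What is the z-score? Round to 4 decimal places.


z = (X - mu) / sigma
X - mu = 66.4 - 77.13 = -10.73
z = -10.73 / 21.6 = -1073/2160 ≈ -0.496759

-0.4968


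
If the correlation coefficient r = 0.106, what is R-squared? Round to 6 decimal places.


R^2 = r^2 = (0.106)^2 = 0.011236

0.011236


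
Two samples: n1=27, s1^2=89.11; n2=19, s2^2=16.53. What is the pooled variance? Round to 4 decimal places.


sp^2 = ((n1-1)*s1^2 + (n2-1)*s2^2)/(n1+n2-2)
(n1-1)*s1^2 = 26 * 89.11 = 2316.86
(n2-1)*s2^2 = 18 * 16.53 = 297.54
numerator = 2316.86 + 297.54 = 2614.4
n1+n2-2 = 44
sp^2 = 2614.4 / 44 = 3268/55 ≈ 59.418182

59.4182


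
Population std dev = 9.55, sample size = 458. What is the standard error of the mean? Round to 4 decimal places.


SE = sigma / sqrt(n)
sqrt(458) ≈ 21.400935
SE = 9.55 / 21.400935 ≈ 0.446242

0.4462


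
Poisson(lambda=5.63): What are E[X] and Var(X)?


E[X] = Var(X) = lambda = 5.63

5.63, 5.63


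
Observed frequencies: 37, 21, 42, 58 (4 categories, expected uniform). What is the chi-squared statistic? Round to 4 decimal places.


chi2 = sum((O-E)^2/E), E = total/4
total = 158, E = 158/4 = 39.5
(37 - 39.5)^2 / 39.5 = 6.25 / 39.5 = 25/158 ≈ 0.158228
(21 - 39.5)^2 / 39.5 = 342.25 / 39.5 = 1369/158 ≈ 8.664557
(42 - 39.5)^2 / 39.5 = 6.25 / 39.5 = 25/158 ≈ 0.158228
(58 - 39.5)^2 / 39.5 = 342.25 / 39.5 = 1369/158 ≈ 8.664557
chi2 = 1394/79 ≈ 17.645570

17.6456


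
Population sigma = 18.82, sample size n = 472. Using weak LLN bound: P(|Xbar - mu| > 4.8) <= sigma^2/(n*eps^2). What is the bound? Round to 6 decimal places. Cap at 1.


bound = min(1, sigma^2/(n*eps^2))
sigma^2 = 18.82^2 = 354.1924
n*eps^2 = 472 * 4.8^2 = 472 * 23.04 = 10874.88
sigma^2/(n*eps^2) = 354.1924 / 10874.88 ≈ 0.03256978

0.032570


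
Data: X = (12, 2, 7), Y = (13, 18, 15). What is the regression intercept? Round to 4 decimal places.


a = ybar - b*xbar, where b = sum((xi-xbar)(yi-ybar)) / sum((xi-xbar)^2)
n = 3, xbar = 21/3 = 7, ybar = 46/3 ≈ 15.333333
Sxy = sum((xi-xbar)(yi-ybar)) = -25
Sxx = sum((xi-xbar)^2) = 50
b = Sxy / Sxx = -0.5
a = 15.333333 - (-0.5) * 7 = 113/6 ≈ 18.833333

18.8333


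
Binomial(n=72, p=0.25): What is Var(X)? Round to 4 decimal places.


Var = n*p*(1-p) = 72 * 0.25 * 0.75 = 13.5

13.5000


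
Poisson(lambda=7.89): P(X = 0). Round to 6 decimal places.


P = e^(-lam) * lam^k / k!
e^(-7.89) ≈ 0.0003744696
lam^k = 7.89^0 = 1
k! = 0! = 1
P = 0.0003744696 * 1 / 1 ≈ 0.000374

0.000374


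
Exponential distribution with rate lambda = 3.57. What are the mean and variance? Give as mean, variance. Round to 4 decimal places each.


mean = 1/lam, var = 1/lam^2
mean = 1 / 3.57 = 100/357 ≈ 0.280112
lam^2 = 3.57^2 = 12.7449
var = 1 / 12.7449 ≈ 0.078463

0.2801, 0.0785


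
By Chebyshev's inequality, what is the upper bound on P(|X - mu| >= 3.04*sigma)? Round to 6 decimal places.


P <= 1/k^2
k^2 = 3.04^2 = 9.2416
1/k^2 = 1 / 9.2416 = 625/5776 ≈ 0.10820637

0.108206


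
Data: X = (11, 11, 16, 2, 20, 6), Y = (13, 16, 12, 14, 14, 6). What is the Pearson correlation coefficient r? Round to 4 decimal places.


r = sum((xi-xbar)(yi-ybar)) / sqrt(sum((xi-xbar)^2) * sum((yi-ybar)^2))
n = 6, xbar = 66/6 = 11, ybar = 75/6 = 12.5
Sxy = sum((xi-xbar)(yi-ybar)) = 30
Sxx = sum((xi-xbar)^2) = 212
Syy = sum((yi-ybar)^2) = 59.5
sqrt(Sxx*Syy) ≈ 112.312065
r = Sxy / sqrt(Sxx*Syy) = 30 / 112.312065 ≈ 0.267113

0.2671


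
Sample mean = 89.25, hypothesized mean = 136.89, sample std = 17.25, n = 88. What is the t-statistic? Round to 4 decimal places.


t = (xbar - mu0) / (s/sqrt(n))
xbar - mu0 = 89.25 - 136.89 = -47.64
sqrt(88) ≈ 9.38083152
s/sqrt(n) = 17.25 / 9.38083152 ≈ 1.83885618
t = -47.64 / 1.83885618 ≈ -25.907409

-25.9074


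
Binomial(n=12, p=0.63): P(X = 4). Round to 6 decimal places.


P = C(n,k) * p^k * (1-p)^(n-k)
C(12,4) = 495
p^k = 0.63^4 ≈ 0.1575296
(1-p)^(n-k) = 0.37^8 ≈ 0.0003512479
P = 495 * 0.1575296 * 0.0003512479 ≈ 0.027389

0.027389


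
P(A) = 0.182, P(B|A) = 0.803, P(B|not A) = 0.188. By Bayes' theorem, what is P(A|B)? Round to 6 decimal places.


P(A|B) = P(B|A)*P(A) / P(B), P(B) = P(B|A)*P(A) + P(B|not A)*P(not A)
P(B|A)*P(A) = 0.803 * 0.182 = 0.146146
P(B|not A)*P(not A) = 0.188 * 0.818 = 0.153784
P(B) = 0.146146 + 0.153784 = 0.29993
P(A|B) = 0.146146 / 0.29993 ≈ 0.48726703

0.487267


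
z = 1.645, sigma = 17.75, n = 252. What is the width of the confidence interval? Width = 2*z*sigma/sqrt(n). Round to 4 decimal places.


width = 2*z*sigma/sqrt(n)
2*z*sigma = 2 * 1.645 * 17.75 = 58.3975
sqrt(252) ≈ 15.874508
width = 58.3975 / 15.874508 ≈ 3.678697

3.6787


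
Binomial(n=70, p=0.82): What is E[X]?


E[X] = n*p = 70 * 0.82 = 57.4

57.4


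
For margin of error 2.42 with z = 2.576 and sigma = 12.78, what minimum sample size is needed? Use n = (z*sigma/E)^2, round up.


z*sigma/E = 2.576 * 12.78 / 2.42 ≈ 13.603835
(z*sigma/E)^2 ≈ 185.064319
round up: n = 186

186


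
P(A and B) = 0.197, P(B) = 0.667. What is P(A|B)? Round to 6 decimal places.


P(A|B) = P(A and B) / P(B) = 0.197 / 0.667 = 197/667 ≈ 0.29535232

0.295352


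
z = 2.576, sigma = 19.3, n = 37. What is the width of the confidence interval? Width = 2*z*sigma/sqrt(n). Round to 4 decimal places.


width = 2*z*sigma/sqrt(n)
2*z*sigma = 2 * 2.576 * 19.3 = 99.4336
sqrt(37) ≈ 6.082763
width = 99.4336 / 6.082763 ≈ 16.346783

16.3468


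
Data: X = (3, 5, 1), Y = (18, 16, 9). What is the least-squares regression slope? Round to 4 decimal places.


b = sum((xi-xbar)(yi-ybar)) / sum((xi-xbar)^2)
n = 3, xbar = 9/3 = 3, ybar = 43/3 ≈ 14.333333
Sxy = sum((xi-xbar)(yi-ybar)) = 14
Sxx = sum((xi-xbar)^2) = 8
b = Sxy / Sxx = 1.75

1.7500


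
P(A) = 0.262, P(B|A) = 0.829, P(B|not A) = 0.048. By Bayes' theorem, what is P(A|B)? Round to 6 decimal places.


P(A|B) = P(B|A)*P(A) / P(B), P(B) = P(B|A)*P(A) + P(B|not A)*P(not A)
P(B|A)*P(A) = 0.829 * 0.262 = 0.217198
P(B|not A)*P(not A) = 0.048 * 0.738 = 0.035424
P(B) = 0.217198 + 0.035424 = 0.252622
P(A|B) = 0.217198 / 0.252622 ≈ 0.85977468

0.859775
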